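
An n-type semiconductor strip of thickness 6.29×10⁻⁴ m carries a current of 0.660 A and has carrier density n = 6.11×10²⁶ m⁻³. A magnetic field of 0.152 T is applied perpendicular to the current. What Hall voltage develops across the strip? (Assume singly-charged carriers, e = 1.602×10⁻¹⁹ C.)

V_H = IB/(n e t).
V_H = (0.660)(0.152)/((6.11×10²⁶)(1.602×10⁻¹⁹)(6.29×10⁻⁴)) ≈ 1.63×10⁻⁶ V.

V_H ≈ 1.63×10⁻⁶ V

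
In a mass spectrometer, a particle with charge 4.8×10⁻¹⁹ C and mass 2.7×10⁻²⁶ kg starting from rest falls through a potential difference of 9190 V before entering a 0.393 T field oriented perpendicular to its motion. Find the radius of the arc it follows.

r ≈ 0.0818 m

Acceleration: |q|V = ½mv² ⇒ v = √(2|q|V/m) = √(2·4.8×10⁻¹⁹·9190/2.7×10⁻²⁶) ≈ 5.716×10⁵ m/s.
In the field: r = mv/(|q|B) = (2.7×10⁻²⁶)(5.716×10⁵)/((4.8×10⁻¹⁹)(0.393)) ≈ 0.0818 m.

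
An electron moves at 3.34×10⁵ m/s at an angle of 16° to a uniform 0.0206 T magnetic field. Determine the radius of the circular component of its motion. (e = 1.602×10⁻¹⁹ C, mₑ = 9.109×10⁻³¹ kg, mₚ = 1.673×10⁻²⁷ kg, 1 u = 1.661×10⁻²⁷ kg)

r ≈ 2.54×10⁻⁵ m

v⊥ = v sinθ = 3.34×10⁵·sin16° ≈ 9.206×10⁴ m/s.
r = m v⊥/(|q|B) = (9.109×10⁻³¹)(9.206×10⁴)/((1.602×10⁻¹⁹)(0.0206)) ≈ 2.54×10⁻⁵ m.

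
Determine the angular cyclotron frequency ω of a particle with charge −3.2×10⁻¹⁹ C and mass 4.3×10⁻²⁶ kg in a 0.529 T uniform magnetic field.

ω = |q|B/m.
ω = (3.2×10⁻¹⁹)(0.529)/4.3×10⁻²⁶ ≈ 3.94×10⁶ rad/s.

ω ≈ 3.94×10⁶ rad/s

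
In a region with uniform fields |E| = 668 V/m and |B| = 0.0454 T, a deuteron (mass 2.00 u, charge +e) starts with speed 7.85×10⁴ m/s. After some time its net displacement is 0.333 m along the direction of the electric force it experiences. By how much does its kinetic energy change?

The magnetic force is always ⟂ v and does no work; only the electric force changes KE.
ΔKE = F_E · d = |q|E d = (1.602×10⁻¹⁹)(668)(0.333) ≈ 3.56×10⁻¹⁷ J.

ΔKE ≈ 3.56×10⁻¹⁷ J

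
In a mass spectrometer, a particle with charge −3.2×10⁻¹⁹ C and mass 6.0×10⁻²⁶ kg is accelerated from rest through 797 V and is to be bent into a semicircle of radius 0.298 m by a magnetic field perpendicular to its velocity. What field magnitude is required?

B ≈ 0.0580 T

v = √(2|q|V/m) = √(2·3.2×10⁻¹⁹·797/6.0×10⁻²⁶) ≈ 9.220×10⁴ m/s.
B = mv/(|q|r) = (6.0×10⁻²⁶)(9.220×10⁴)/((3.2×10⁻¹⁹)(0.298)) ≈ 0.0580 T.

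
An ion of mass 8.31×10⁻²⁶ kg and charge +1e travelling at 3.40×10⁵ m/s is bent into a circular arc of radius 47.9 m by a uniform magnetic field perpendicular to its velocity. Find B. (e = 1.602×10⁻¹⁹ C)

B ≈ 3.68×10⁻³ T

From |q|vB = mv²/r, B = mv/(|q|r).
B = (8.31×10⁻²⁶)(3.40×10⁵)/((1.602×10⁻¹⁹)(47.9)) ≈ 3.68×10⁻³ T.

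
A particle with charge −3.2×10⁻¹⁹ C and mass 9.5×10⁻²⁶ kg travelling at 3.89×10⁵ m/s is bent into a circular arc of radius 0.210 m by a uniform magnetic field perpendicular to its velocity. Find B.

B ≈ 0.550 T

From |q|vB = mv²/r, B = mv/(|q|r).
B = (9.5×10⁻²⁶)(3.89×10⁵)/((3.2×10⁻¹⁹)(0.210)) ≈ 0.550 T.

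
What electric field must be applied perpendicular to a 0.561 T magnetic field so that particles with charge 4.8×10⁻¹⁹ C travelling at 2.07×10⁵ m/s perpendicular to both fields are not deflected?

E = 1.16×10⁵ V/m

For straight-line motion qE = qvB, so E = vB.
E = 2.07×10⁵ × 0.561 = 1.16×10⁵ V/m.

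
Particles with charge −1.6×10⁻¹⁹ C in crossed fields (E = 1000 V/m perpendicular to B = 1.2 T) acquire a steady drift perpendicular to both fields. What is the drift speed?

v_d ≈ 830 m/s

In crossed fields the guiding centre drifts at v_d = |E×B|/B² = E/B, independent of charge and mass.
v_d = 1000/1.2 = 830 m/s.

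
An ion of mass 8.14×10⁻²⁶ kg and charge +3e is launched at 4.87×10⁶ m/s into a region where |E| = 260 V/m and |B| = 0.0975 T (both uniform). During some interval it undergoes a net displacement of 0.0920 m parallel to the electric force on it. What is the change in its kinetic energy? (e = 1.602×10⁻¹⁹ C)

The magnetic force is always ⟂ v and does no work; only the electric force changes KE.
ΔKE = F_E · d = |q|E d = (4.806×10⁻¹⁹)(260)(0.0920) ≈ 1.15×10⁻¹⁷ J.

ΔKE ≈ 1.15×10⁻¹⁷ J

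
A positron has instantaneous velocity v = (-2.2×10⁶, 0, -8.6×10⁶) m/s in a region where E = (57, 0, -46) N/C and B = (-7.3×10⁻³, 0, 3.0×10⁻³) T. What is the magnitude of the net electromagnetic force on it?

|F| ≈ 1.11×10⁻¹⁴ N

v×B = (0, 6.94×10⁴, 0) N/C.
E + v×B = (57.0, 6.94×10⁴, -46.0) N/C.
F = q(E + v×B) = (1.602×10⁻¹⁹ C)·(57.0, 6.94×10⁴, -46.0) = (9.13×10⁻¹⁸, 1.11×10⁻¹⁴, -7.37×10⁻¹⁸) N.
|F| = 1.11×10⁻¹⁴ N.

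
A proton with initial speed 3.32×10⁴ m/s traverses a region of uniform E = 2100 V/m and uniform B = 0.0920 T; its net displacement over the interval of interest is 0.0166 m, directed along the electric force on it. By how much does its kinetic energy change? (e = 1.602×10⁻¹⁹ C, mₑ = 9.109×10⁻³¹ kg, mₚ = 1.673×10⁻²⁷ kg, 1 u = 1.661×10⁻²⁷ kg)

The magnetic force is always ⟂ v and does no work; only the electric force changes KE.
ΔKE = F_E · d = |q|E d = (1.602×10⁻¹⁹)(2100)(0.0166) ≈ 5.58×10⁻¹⁸ J.

ΔKE ≈ 5.58×10⁻¹⁸ J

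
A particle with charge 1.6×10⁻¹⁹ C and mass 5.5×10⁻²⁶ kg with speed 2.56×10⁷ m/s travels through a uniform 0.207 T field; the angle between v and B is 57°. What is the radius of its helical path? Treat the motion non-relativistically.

v⊥ = v sinθ = 2.56×10⁷·sin57° ≈ 2.147×10⁷ m/s.
r = m v⊥/(|q|B) = (5.5×10⁻²⁶)(2.147×10⁷)/((1.6×10⁻¹⁹)(0.207)) ≈ 35.7 m.

r ≈ 35.7 m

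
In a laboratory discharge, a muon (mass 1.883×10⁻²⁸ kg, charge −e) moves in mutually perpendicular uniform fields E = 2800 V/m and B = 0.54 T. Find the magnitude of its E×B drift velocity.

v_d ≈ 5200 m/s

In crossed fields the guiding centre drifts at v_d = |E×B|/B² = E/B, independent of charge and mass.
v_d = 2800/0.54 = 5200 m/s.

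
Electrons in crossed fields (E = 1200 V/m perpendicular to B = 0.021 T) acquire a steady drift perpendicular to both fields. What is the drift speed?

v_d ≈ 5.7×10⁴ m/s

The E×B drift speed is v_d = E/B.
v_d = 1200/0.021 = 5.7×10⁴ m/s.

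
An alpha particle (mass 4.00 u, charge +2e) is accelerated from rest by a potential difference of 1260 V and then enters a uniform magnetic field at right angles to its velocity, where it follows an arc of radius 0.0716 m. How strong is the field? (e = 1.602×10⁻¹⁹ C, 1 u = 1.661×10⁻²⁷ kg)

v = √(2|q|V/m) = √(2·3.204×10⁻¹⁹·1260/6.644×10⁻²⁷) ≈ 3.486×10⁵ m/s.
B = mv/(|q|r) = (6.644×10⁻²⁷)(3.486×10⁵)/((3.204×10⁻¹⁹)(0.0716)) ≈ 0.101 T.

B ≈ 0.101 T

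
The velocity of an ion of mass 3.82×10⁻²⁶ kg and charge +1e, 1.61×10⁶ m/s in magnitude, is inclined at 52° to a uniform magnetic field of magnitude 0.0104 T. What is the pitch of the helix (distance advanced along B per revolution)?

p ≈ 143 m

v∥ = v cosθ = 1.61×10⁶·cos52° ≈ 9.912×10⁵ m/s.
T = 2πm/(|q|B) = 2π(3.82×10⁻²⁶)/((1.602×10⁻¹⁹)(0.0104)) ≈ 1.441×10⁻⁴ s.
pitch = v∥ T = (9.912×10⁵)(1.441×10⁻⁴) ≈ 143 m.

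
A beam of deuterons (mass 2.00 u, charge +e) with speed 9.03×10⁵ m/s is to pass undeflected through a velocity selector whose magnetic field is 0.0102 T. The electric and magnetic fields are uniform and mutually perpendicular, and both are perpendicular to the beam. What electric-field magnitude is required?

For straight-line motion qE = qvB, so E = vB.
E = 9.03×10⁵ × 0.0102 = 9210 V/m.

E = 9210 V/m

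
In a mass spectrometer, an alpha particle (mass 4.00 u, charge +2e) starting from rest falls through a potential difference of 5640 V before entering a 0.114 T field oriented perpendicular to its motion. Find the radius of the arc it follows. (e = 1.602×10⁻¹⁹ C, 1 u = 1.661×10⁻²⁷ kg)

Acceleration: |q|V = ½mv² ⇒ v = √(2|q|V/m) = √(2·3.204×10⁻¹⁹·5640/6.644×10⁻²⁷) ≈ 7.375×10⁵ m/s.
In the field: r = mv/(|q|B) = (6.644×10⁻²⁷)(7.375×10⁵)/((3.204×10⁻¹⁹)(0.114)) ≈ 0.134 m.

r ≈ 0.134 m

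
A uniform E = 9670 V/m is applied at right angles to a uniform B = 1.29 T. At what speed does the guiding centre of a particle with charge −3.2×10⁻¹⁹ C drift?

v_d ≈ 7500 m/s

The steady drift has the magnetic force balancing the electric force, so v_d = E/B.
v_d = 9670/1.29 = 7500 m/s.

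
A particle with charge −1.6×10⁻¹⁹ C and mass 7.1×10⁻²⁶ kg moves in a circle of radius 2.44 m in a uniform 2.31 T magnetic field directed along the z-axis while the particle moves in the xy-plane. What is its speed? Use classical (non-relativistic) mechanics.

From |q|vB = mv²/r, v = |q|Br/m.
v = (1.6×10⁻¹⁹)(2.31)(2.44)/7.1×10⁻²⁶ ≈ 1.27×10⁷ m/s.

v ≈ 1.27×10⁷ m/s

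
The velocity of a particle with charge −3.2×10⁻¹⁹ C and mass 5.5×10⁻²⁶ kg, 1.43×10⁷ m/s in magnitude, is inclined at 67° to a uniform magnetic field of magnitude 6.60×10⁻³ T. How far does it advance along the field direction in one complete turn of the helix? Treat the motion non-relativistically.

p ≈ 914 m

v∥ = v cosθ = 1.43×10⁷·cos67° ≈ 5.587×10⁶ m/s.
T = 2πm/(|q|B) = 2π(5.5×10⁻²⁶)/((3.2×10⁻¹⁹)(6.60×10⁻³)) ≈ 1.636×10⁻⁴ s.
pitch = v∥ T = (5.587×10⁶)(1.636×10⁻⁴) ≈ 914 m.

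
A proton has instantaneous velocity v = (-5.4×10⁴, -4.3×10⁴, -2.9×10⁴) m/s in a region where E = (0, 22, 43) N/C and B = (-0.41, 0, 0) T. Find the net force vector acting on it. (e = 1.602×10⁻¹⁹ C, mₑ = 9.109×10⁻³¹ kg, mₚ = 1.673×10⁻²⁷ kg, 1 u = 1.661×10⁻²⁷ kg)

F ≈ (0, 1.91×10⁻¹⁵, -2.82×10⁻¹⁵) N

v×B = (0, 1.19×10⁴, -1.76×10⁴) N/C.
E + v×B = (0, 1.19×10⁴, -1.76×10⁴) N/C.
F = q(E + v×B) = (1.602×10⁻¹⁹ C)·(0, 1.19×10⁴, -1.76×10⁴) = (0, 1.91×10⁻¹⁵, -2.82×10⁻¹⁵) N.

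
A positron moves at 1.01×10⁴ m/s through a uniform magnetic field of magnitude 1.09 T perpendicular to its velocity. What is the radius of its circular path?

The magnetic force provides the centripetal force: |q|vB = mv²/r.
r = mv/(|q|B) = (9.109×10⁻³¹)(1.01×10⁴)/((1.602×10⁻¹⁹)(1.09)) ≈ 5.27×10⁻⁸ m.

r ≈ 5.27×10⁻⁸ m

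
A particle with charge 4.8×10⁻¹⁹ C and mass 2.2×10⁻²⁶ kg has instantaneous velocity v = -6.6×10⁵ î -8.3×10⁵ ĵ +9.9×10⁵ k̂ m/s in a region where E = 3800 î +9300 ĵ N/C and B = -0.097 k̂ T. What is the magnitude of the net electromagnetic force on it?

v×B = (8.05×10⁴, -6.40×10⁴, 0) N/C.
E + v×B = (8.43×10⁴, -5.47×10⁴, 0) N/C.
F = q(E + v×B) = (4.8×10⁻¹⁹ C)·(8.43×10⁴, -5.47×10⁴, 0) = (4.05×10⁻¹⁴, -2.63×10⁻¹⁴, 0) N.
|F| = 4.82×10⁻¹⁴ N.

|F| ≈ 4.82×10⁻¹⁴ N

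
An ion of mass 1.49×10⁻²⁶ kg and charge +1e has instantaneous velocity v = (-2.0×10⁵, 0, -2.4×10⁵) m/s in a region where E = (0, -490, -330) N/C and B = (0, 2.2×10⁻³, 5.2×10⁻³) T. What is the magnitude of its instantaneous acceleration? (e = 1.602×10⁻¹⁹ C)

|a| ≈ 1.17×10¹⁰ m/s²

v×B = (528, 1040, -440) N/C.
E + v×B = (528, 550, -770) N/C.
F = q(E + v×B) = (1.602×10⁻¹⁹ C)·(528, 550, -770) = (8.46×10⁻¹⁷, 8.81×10⁻¹⁷, -1.23×10⁻¹⁶) N.
|a| = |F|/m = 1.736×10⁻¹⁶/1.49×10⁻²⁶ ≈ 1.17×10¹⁰ m/s².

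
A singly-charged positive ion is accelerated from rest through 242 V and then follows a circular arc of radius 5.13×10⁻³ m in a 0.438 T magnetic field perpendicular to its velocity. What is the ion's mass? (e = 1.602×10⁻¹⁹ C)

m ≈ 1.67×10⁻²⁷ kg

Combine |q|V = ½mv² and r = mv/(|q|B): eliminate v to get m = qB²r²/(2V).
m = (1.602×10⁻¹⁹)(0.438)²(5.13×10⁻³)²/(2·242) ≈ 1.67×10⁻²⁷ kg.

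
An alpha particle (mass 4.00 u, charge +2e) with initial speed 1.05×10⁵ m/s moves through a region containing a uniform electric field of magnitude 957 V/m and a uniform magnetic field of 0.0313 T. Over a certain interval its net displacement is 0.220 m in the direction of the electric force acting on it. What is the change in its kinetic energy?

The magnetic force is always ⟂ v and does no work; only the electric force changes KE.
ΔKE = F_E · d = |q|E d = (3.204×10⁻¹⁹)(957)(0.220) ≈ 6.75×10⁻¹⁷ J.

ΔKE ≈ 6.75×10⁻¹⁷ J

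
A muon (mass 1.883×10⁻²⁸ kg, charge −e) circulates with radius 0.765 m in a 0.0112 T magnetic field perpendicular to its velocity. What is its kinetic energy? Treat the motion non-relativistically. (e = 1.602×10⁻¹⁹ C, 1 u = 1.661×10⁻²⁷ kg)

KE ≈ 5.00×10⁻¹⁵ J

v = |q|Br/m, then KE = ½mv² = (qBr)²/(2m).
v = (1.602×10⁻¹⁹)(0.0112)(0.765)/1.883×10⁻²⁸ ≈ 7.289×10⁶ m/s.
KE = ½(1.883×10⁻²⁸)(7.289×10⁶)² ≈ 5.00×10⁻¹⁵ J.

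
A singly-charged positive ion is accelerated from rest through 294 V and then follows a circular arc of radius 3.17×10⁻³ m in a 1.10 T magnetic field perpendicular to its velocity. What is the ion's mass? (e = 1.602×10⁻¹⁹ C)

Combine |q|V = ½mv² and r = mv/(|q|B): eliminate v to get m = qB²r²/(2V).
m = (1.602×10⁻¹⁹)(1.10)²(3.17×10⁻³)²/(2·294) ≈ 3.31×10⁻²⁷ kg.

m ≈ 3.31×10⁻²⁷ kg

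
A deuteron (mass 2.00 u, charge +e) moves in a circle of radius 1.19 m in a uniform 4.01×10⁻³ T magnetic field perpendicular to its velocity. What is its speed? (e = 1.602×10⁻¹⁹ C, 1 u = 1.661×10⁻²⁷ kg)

From |q|vB = mv²/r, v = |q|Br/m.
v = (1.602×10⁻¹⁹)(4.01×10⁻³)(1.19)/3.322×10⁻²⁷ ≈ 2.30×10⁵ m/s.

v ≈ 2.30×10⁵ m/s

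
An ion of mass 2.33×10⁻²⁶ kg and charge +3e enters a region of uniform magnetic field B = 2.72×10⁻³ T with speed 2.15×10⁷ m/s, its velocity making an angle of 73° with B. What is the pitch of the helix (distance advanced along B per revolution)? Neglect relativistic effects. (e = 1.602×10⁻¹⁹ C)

v∥ = v cosθ = 2.15×10⁷·cos73° ≈ 6.286×10⁶ m/s.
T = 2πm/(|q|B) = 2π(2.33×10⁻²⁶)/((4.806×10⁻¹⁹)(2.72×10⁻³)) ≈ 1.120×10⁻⁴ s.
pitch = v∥ T = (6.286×10⁶)(1.120×10⁻⁴) ≈ 704 m.

p ≈ 704 m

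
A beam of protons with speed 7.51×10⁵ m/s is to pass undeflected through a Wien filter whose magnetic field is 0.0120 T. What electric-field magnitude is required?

For straight-line motion qE = qvB, so E = vB.
E = 7.51×10⁵ × 0.0120 = 9010 V/m.

E = 9010 V/m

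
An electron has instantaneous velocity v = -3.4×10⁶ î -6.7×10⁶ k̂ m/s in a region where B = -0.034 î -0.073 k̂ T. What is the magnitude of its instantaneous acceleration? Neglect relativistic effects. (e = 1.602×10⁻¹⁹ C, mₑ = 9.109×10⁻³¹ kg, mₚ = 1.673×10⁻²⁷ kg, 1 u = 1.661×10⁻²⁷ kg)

v×B = (0, -2.04×10⁴, 0) N/C.
F = q v×B = (−1.602×10⁻¹⁹ C)·(0, -2.04×10⁴, 0) = (0, 3.27×10⁻¹⁵, 0) N.
|a| = |F|/m = 3.268×10⁻¹⁵/9.109×10⁻³¹ ≈ 3.59×10¹⁵ m/s².

|a| ≈ 3.59×10¹⁵ m/s²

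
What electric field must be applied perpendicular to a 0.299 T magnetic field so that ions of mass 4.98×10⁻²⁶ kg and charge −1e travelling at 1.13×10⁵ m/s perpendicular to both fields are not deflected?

For straight-line motion qE = qvB, so E = vB.
E = 1.13×10⁵ × 0.299 = 3.38×10⁴ V/m.

E = 3.38×10⁴ V/m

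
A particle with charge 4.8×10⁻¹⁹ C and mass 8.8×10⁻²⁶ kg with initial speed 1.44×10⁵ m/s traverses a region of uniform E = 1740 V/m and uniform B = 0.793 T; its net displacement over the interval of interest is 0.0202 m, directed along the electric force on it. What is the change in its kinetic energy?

The magnetic force is always ⟂ v and does no work; only the electric force changes KE.
ΔKE = F_E · d = |q|E d = (4.8×10⁻¹⁹)(1740)(0.0202) ≈ 1.69×10⁻¹⁷ J.

ΔKE ≈ 1.69×10⁻¹⁷ J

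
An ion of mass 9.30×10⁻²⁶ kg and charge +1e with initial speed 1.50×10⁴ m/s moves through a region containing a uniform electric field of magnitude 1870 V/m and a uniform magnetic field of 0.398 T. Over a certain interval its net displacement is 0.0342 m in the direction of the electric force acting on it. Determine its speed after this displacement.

v_f ≈ 2.11×10⁴ m/s

B does no work; ΔKE = |q|E d.
½mv_f² = ½mv₀² + |q|Ed = ½(9.30×10⁻²⁶)(1.50×10⁴)² + (1.602×10⁻¹⁹)(1870)(0.0342) ≈ 1.046×10⁻¹⁷ J + 1.025×10⁻¹⁷ J ≈ 2.071×10⁻¹⁷ J.
v_f = √(2·2.071×10⁻¹⁷/9.30×10⁻²⁶) ≈ 2.11×10⁴ m/s.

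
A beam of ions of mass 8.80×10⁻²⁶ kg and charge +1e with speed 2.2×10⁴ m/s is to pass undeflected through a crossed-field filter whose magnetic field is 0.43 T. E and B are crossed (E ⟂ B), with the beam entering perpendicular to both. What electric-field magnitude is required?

For straight-line motion qE = qvB, so E = vB.
E = 2.2×10⁴ × 0.43 = 9500 V/m.

E = 9500 V/m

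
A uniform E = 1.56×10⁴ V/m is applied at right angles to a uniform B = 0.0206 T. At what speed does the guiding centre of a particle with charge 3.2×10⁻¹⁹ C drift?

The steady drift has the magnetic force balancing the electric force, so v_d = E/B.
v_d = 1.56×10⁴/0.0206 = 7.57×10⁵ m/s.

v_d ≈ 7.57×10⁵ m/s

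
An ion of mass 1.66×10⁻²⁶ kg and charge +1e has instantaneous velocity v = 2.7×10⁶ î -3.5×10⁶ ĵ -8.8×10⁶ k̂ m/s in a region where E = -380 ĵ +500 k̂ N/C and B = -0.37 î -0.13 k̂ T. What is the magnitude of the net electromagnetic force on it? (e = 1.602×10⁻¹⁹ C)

v×B = (4.55×10⁵, 3.61×10⁶, -1.30×10⁶) N/C.
E + v×B = (4.55×10⁵, 3.61×10⁶, -1.29×10⁶) N/C.
F = q(E + v×B) = (1.602×10⁻¹⁹ C)·(4.55×10⁵, 3.61×10⁶, -1.29×10⁶) = (7.29×10⁻¹⁴, 5.78×10⁻¹³, -2.07×10⁻¹³) N.
|F| = 6.18×10⁻¹³ N.

|F| ≈ 6.18×10⁻¹³ N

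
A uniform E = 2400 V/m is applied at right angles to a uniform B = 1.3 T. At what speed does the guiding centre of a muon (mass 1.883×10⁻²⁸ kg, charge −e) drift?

In crossed fields the guiding centre drifts at v_d = |E×B|/B² = E/B, independent of charge and mass.
v_d = 2400/1.3 = 1800 m/s.

v_d ≈ 1800 m/s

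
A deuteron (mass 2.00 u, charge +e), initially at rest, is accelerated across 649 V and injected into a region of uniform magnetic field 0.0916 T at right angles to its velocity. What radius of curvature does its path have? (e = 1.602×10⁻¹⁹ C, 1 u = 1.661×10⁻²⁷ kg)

Acceleration: |q|V = ½mv² ⇒ v = √(2|q|V/m) = √(2·1.602×10⁻¹⁹·649/3.322×10⁻²⁷) ≈ 2.502×10⁵ m/s.
In the field: r = mv/(|q|B) = (3.322×10⁻²⁷)(2.502×10⁵)/((1.602×10⁻¹⁹)(0.0916)) ≈ 0.0566 m.

r ≈ 0.0566 m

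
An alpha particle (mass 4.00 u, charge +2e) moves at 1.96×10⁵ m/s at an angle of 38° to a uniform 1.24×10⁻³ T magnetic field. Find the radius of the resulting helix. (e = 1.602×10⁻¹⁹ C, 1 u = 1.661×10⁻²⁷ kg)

v⊥ = v sinθ = 1.96×10⁵·sin38° ≈ 1.207×10⁵ m/s.
r = m v⊥/(|q|B) = (6.644×10⁻²⁷)(1.207×10⁵)/((3.204×10⁻¹⁹)(1.24×10⁻³)) ≈ 2.02 m.

r ≈ 2.02 m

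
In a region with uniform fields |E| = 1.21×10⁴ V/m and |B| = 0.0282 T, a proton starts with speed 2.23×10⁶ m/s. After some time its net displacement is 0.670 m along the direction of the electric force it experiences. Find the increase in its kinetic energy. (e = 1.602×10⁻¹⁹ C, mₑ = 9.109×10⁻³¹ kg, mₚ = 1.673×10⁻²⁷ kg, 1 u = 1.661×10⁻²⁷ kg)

The magnetic force is always ⟂ v and does no work; only the electric force changes KE.
ΔKE = F_E · d = |q|E d = (1.602×10⁻¹⁹)(1.21×10⁴)(0.670) ≈ 1.30×10⁻¹⁵ J.

ΔKE ≈ 1.30×10⁻¹⁵ J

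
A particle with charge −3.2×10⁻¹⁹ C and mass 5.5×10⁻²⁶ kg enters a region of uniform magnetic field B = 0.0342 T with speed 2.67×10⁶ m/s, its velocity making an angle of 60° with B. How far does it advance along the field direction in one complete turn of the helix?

p ≈ 42.2 m

v∥ = v cosθ = 2.67×10⁶·cos60° ≈ 1.335×10⁶ m/s.
T = 2πm/(|q|B) = 2π(5.5×10⁻²⁶)/((3.2×10⁻¹⁹)(0.0342)) ≈ 3.158×10⁻⁵ s.
pitch = v∥ T = (1.335×10⁶)(3.158×10⁻⁵) ≈ 42.2 m.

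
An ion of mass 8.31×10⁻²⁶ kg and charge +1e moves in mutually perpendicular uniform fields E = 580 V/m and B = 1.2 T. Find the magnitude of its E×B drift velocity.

v_d ≈ 480 m/s

The steady drift has the magnetic force balancing the electric force, so v_d = E/B.
v_d = 580/1.2 = 480 m/s.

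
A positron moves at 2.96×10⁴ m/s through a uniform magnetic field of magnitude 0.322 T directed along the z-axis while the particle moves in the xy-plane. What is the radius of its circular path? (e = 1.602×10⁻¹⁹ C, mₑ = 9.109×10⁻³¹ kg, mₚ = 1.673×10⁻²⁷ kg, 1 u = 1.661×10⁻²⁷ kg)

The magnetic force provides the centripetal force: |q|vB = mv²/r.
r = mv/(|q|B) = (9.109×10⁻³¹)(2.96×10⁴)/((1.602×10⁻¹⁹)(0.322)) ≈ 5.23×10⁻⁷ m.

r ≈ 5.23×10⁻⁷ m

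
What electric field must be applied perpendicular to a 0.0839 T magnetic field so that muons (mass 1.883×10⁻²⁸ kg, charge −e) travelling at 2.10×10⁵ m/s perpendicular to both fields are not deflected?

For straight-line motion qE = qvB, so E = vB.
E = 2.10×10⁵ × 0.0839 = 1.76×10⁴ V/m.

E = 1.76×10⁴ V/m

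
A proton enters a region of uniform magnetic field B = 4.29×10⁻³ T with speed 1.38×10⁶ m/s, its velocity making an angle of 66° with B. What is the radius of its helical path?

v⊥ = v sinθ = 1.38×10⁶·sin66° ≈ 1.261×10⁶ m/s.
r = m v⊥/(|q|B) = (1.673×10⁻²⁷)(1.261×10⁶)/((1.602×10⁻¹⁹)(4.29×10⁻³)) ≈ 3.07 m.

r ≈ 3.07 m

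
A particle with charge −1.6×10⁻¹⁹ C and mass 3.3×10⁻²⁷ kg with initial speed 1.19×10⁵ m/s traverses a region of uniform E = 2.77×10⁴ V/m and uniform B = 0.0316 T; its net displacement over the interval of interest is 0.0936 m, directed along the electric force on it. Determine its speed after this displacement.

v_f ≈ 5.15×10⁵ m/s

B does no work; ΔKE = |q|E d.
½mv_f² = ½mv₀² + |q|Ed = ½(3.3×10⁻²⁷)(1.19×10⁵)² + (1.6×10⁻¹⁹)(2.77×10⁴)(0.0936) ≈ 2.337×10⁻¹⁷ J + 4.148×10⁻¹⁶ J ≈ 4.382×10⁻¹⁶ J.
v_f = √(2·4.382×10⁻¹⁶/3.3×10⁻²⁷) ≈ 5.15×10⁵ m/s.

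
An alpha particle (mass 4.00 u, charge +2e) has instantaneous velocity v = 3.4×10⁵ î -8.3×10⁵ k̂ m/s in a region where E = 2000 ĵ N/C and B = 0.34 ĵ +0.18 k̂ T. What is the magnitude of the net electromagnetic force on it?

v×B = (2.82×10⁵, -6.12×10⁴, 1.16×10⁵) N/C.
E + v×B = (2.82×10⁵, -5.92×10⁴, 1.16×10⁵) N/C.
F = q(E + v×B) = (3.204×10⁻¹⁹ C)·(2.82×10⁵, -5.92×10⁴, 1.16×10⁵) = (9.04×10⁻¹⁴, -1.90×10⁻¹⁴, 3.70×10⁻¹⁴) N.
|F| = 9.95×10⁻¹⁴ N.

|F| ≈ 9.95×10⁻¹⁴ N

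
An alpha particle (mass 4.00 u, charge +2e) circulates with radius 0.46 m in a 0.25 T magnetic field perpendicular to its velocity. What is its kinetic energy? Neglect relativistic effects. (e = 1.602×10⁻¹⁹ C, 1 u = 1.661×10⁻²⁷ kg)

KE ≈ 6.4×10⁵ eV

v = |q|Br/m, then KE = ½mv² = (qBr)²/(2m).
v = (3.204×10⁻¹⁹)(0.25)(0.46)/6.644×10⁻²⁷ ≈ 5.546×10⁶ m/s.
KE = ½(6.644×10⁻²⁷)(5.546×10⁶)² ≈ 1.0×10⁻¹³ J = 6.4×10⁵ eV.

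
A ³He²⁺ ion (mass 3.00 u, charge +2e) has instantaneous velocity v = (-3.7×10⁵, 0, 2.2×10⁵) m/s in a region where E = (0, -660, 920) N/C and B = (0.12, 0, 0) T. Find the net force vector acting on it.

F ≈ (0, 8.25×10⁻¹⁵, 2.95×10⁻¹⁶) N

v×B = (0, 2.64×10⁴, 0) N/C.
E + v×B = (0, 2.57×10⁴, 920) N/C.
F = q(E + v×B) = (3.204×10⁻¹⁹ C)·(0, 2.57×10⁴, 920) = (0, 8.25×10⁻¹⁵, 2.95×10⁻¹⁶) N.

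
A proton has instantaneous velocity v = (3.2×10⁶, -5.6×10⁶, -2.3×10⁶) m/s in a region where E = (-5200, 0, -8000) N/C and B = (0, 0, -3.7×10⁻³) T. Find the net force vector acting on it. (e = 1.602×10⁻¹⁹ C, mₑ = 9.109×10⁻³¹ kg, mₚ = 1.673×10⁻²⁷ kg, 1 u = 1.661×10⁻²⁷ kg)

v×B = (2.07×10⁴, 1.18×10⁴, 0) N/C.
E + v×B = (1.55×10⁴, 1.18×10⁴, -8000) N/C.
F = q(E + v×B) = (1.602×10⁻¹⁹ C)·(1.55×10⁴, 1.18×10⁴, -8000) = (2.49×10⁻¹⁵, 1.90×10⁻¹⁵, -1.28×10⁻¹⁵) N.

F ≈ (2.49×10⁻¹⁵, 1.90×10⁻¹⁵, -1.28×10⁻¹⁵) N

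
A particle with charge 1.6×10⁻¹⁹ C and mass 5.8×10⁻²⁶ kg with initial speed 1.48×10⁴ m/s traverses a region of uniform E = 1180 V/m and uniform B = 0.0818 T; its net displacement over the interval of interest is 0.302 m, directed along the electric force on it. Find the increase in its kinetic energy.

ΔKE ≈ 5.70×10⁻¹⁷ J

The magnetic force is always ⟂ v and does no work; only the electric force changes KE.
ΔKE = F_E · d = |q|E d = (1.6×10⁻¹⁹)(1180)(0.302) ≈ 5.70×10⁻¹⁷ J.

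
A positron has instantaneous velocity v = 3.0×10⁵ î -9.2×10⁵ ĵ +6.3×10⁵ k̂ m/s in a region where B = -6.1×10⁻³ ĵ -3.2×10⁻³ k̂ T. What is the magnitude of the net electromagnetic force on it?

v×B = (6790, 960, -1830) N/C.
F = q v×B = (1.602×10⁻¹⁹ C)·(6790, 960, -1830) = (1.09×10⁻¹⁵, 1.54×10⁻¹⁶, -2.93×10⁻¹⁶) N.
|F| = 1.14×10⁻¹⁵ N.

|F| ≈ 1.14×10⁻¹⁵ N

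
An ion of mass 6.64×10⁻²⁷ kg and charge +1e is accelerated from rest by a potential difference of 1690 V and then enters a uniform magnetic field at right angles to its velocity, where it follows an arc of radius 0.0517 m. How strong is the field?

B ≈ 0.229 T

v = √(2|q|V/m) = √(2·1.602×10⁻¹⁹·1690/6.64×10⁻²⁷) ≈ 2.856×10⁵ m/s.
B = mv/(|q|r) = (6.64×10⁻²⁷)(2.856×10⁵)/((1.602×10⁻¹⁹)(0.0517)) ≈ 0.229 T.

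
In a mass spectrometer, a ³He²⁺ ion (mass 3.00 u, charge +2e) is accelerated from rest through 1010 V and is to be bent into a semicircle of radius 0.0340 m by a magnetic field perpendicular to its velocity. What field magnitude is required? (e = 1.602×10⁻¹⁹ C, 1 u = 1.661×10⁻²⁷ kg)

B ≈ 0.165 T

v = √(2|q|V/m) = √(2·3.204×10⁻¹⁹·1010/4.983×10⁻²⁷) ≈ 3.604×10⁵ m/s.
B = mv/(|q|r) = (4.983×10⁻²⁷)(3.604×10⁵)/((3.204×10⁻¹⁹)(0.0340)) ≈ 0.165 T.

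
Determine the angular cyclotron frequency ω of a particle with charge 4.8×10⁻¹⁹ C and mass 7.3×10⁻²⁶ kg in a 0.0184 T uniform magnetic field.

ω = |q|B/m.
ω = (4.8×10⁻¹⁹)(0.0184)/7.3×10⁻²⁶ ≈ 1.21×10⁵ rad/s.

ω ≈ 1.21×10⁵ rad/s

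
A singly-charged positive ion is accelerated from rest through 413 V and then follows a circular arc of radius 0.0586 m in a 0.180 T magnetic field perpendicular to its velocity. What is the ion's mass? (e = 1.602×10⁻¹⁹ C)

m ≈ 2.16×10⁻²⁶ kg

Combine |q|V = ½mv² and r = mv/(|q|B): eliminate v to get m = qB²r²/(2V).
m = (1.602×10⁻¹⁹)(0.180)²(0.0586)²/(2·413) ≈ 2.16×10⁻²⁶ kg.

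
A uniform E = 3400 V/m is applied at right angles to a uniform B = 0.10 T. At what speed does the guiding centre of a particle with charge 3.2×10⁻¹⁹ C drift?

v_d ≈ 3.4×10⁴ m/s

In crossed fields the guiding centre drifts at v_d = |E×B|/B² = E/B, independent of charge and mass.
v_d = 3400/0.10 = 3.4×10⁴ m/s.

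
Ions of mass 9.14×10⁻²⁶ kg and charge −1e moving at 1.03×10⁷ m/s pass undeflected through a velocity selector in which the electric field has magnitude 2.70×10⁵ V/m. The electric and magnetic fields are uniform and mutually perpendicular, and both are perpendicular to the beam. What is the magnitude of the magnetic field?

B = 0.0262 T

Balance of forces in the selector: qE = qvB ⇒ B = E/v.
B = 2.70×10⁵/1.03×10⁷ = 0.0262 T.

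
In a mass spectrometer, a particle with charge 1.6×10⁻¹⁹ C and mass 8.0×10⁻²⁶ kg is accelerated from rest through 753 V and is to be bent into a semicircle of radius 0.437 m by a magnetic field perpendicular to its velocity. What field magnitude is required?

v = √(2|q|V/m) = √(2·1.6×10⁻¹⁹·753/8.0×10⁻²⁶) ≈ 5.488×10⁴ m/s.
B = mv/(|q|r) = (8.0×10⁻²⁶)(5.488×10⁴)/((1.6×10⁻¹⁹)(0.437)) ≈ 0.0628 T.

B ≈ 0.0628 T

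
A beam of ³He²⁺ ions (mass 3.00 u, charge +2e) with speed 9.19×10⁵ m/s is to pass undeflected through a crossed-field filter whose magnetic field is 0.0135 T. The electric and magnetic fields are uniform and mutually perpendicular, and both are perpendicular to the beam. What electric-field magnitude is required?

For straight-line motion qE = qvB, so E = vB.
E = 9.19×10⁵ × 0.0135 = 1.24×10⁴ V/m.

E = 1.24×10⁴ V/m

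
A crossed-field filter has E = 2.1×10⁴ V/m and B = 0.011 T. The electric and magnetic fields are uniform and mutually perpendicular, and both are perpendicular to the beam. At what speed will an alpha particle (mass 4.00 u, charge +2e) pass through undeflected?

For undeflected motion the electric and magnetic forces balance: qE = qvB.
v = E/B = 2.1×10⁴/0.011 = 1.9×10⁶ m/s.

v = 1.9×10⁶ m/s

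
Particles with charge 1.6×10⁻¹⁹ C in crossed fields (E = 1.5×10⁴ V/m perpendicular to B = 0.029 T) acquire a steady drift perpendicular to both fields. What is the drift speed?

The E×B drift speed is v_d = E/B.
v_d = 1.5×10⁴/0.029 = 5.2×10⁵ m/s.

v_d ≈ 5.2×10⁵ m/s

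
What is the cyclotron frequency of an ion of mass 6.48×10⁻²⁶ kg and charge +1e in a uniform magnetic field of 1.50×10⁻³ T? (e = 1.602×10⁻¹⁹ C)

f = |q|B/(2πm).
f = (1.602×10⁻¹⁹)(1.50×10⁻³)/(2π·6.48×10⁻²⁶) ≈ 590 Hz.

f ≈ 590 Hz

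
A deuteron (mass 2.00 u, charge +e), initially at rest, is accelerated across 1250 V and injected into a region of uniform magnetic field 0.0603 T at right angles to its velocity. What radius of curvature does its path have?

r ≈ 0.119 m

Acceleration: |q|V = ½mv² ⇒ v = √(2|q|V/m) = √(2·1.602×10⁻¹⁹·1250/3.322×10⁻²⁷) ≈ 3.472×10⁵ m/s.
In the field: r = mv/(|q|B) = (3.322×10⁻²⁷)(3.472×10⁵)/((1.602×10⁻¹⁹)(0.0603)) ≈ 0.119 m.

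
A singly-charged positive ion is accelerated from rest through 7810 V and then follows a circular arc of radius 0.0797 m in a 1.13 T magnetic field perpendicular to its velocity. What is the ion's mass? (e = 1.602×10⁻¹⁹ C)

m ≈ 8.32×10⁻²⁶ kg

Combine |q|V = ½mv² and r = mv/(|q|B): eliminate v to get m = qB²r²/(2V).
m = (1.602×10⁻¹⁹)(1.13)²(0.0797)²/(2·7810) ≈ 8.32×10⁻²⁶ kg.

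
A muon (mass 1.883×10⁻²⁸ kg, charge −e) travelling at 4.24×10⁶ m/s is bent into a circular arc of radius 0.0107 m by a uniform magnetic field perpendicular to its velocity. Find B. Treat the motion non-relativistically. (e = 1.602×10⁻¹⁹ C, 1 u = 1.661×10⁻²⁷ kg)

B ≈ 0.466 T

From |q|vB = mv²/r, B = mv/(|q|r).
B = (1.883×10⁻²⁸)(4.24×10⁶)/((1.602×10⁻¹⁹)(0.0107)) ≈ 0.466 T.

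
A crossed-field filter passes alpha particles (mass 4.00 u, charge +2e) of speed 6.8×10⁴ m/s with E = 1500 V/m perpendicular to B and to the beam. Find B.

B = 0.022 T

Balance of forces in the selector: qE = qvB ⇒ B = E/v.
B = 1500/6.8×10⁴ = 0.022 T.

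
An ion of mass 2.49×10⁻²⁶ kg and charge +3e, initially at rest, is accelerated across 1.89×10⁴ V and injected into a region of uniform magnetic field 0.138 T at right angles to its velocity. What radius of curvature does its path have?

r ≈ 0.321 m

Acceleration: |q|V = ½mv² ⇒ v = √(2|q|V/m) = √(2·4.806×10⁻¹⁹·1.89×10⁴/2.49×10⁻²⁶) ≈ 8.542×10⁵ m/s.
In the field: r = mv/(|q|B) = (2.49×10⁻²⁶)(8.542×10⁵)/((4.806×10⁻¹⁹)(0.138)) ≈ 0.321 m.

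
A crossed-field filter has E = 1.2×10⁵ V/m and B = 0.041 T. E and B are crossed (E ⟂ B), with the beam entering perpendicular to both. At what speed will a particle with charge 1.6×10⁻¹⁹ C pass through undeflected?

v = 2.9×10⁶ m/s

Zero net Lorentz force requires |qE| = |q v×B|, i.e. E = vB.
v = E/B = 1.2×10⁵/0.041 = 2.9×10⁶ m/s.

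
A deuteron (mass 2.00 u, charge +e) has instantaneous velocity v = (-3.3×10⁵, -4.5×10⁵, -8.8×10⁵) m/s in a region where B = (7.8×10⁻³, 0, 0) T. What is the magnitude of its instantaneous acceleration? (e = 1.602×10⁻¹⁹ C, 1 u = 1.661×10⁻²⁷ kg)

|a| ≈ 3.72×10¹¹ m/s²

v×B = (0, -6860, 3510) N/C.
F = q v×B = (1.602×10⁻¹⁹ C)·(0, -6860, 3510) = (0, -1.10×10⁻¹⁵, 5.62×10⁻¹⁶) N.
|a| = |F|/m = 1.235×10⁻¹⁵/3.322×10⁻²⁷ ≈ 3.72×10¹¹ m/s².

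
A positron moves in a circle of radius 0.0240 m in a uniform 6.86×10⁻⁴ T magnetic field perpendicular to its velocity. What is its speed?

From |q|vB = mv²/r, v = |q|Br/m.
v = (1.602×10⁻¹⁹)(6.86×10⁻⁴)(0.0240)/9.109×10⁻³¹ ≈ 2.90×10⁶ m/s.

v ≈ 2.90×10⁶ m/s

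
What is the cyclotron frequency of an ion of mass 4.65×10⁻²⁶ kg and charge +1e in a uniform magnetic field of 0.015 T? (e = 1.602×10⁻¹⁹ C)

f ≈ 8200 Hz

f = |q|B/(2πm).
f = (1.602×10⁻¹⁹)(0.015)/(2π·4.65×10⁻²⁶) ≈ 8200 Hz.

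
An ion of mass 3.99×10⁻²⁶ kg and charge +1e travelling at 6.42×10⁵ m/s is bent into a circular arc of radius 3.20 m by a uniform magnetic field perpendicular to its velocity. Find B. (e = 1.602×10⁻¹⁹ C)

From |q|vB = mv²/r, B = mv/(|q|r).
B = (3.99×10⁻²⁶)(6.42×10⁵)/((1.602×10⁻¹⁹)(3.20)) ≈ 0.0500 T.

B ≈ 0.0500 T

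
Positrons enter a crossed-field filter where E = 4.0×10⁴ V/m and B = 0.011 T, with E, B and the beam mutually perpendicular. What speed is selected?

For undeflected motion the electric and magnetic forces balance: qE = qvB.
v = E/B = 4.0×10⁴/0.011 = 3.6×10⁶ m/s.
The result is independent of the particle's charge and mass.

v = 3.6×10⁶ m/s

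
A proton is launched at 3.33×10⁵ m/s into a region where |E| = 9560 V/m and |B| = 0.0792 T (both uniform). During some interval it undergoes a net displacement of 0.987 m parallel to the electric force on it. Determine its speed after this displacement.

B does no work; ΔKE = |q|E d.
½mv_f² = ½mv₀² + |q|Ed = ½(1.673×10⁻²⁷)(3.33×10⁵)² + (1.602×10⁻¹⁹)(9560)(0.987) ≈ 9.276×10⁻¹⁷ J + 1.512×10⁻¹⁵ J ≈ 1.604×10⁻¹⁵ J.
v_f = √(2·1.604×10⁻¹⁵/1.673×10⁻²⁷) ≈ 1.38×10⁶ m/s.

v_f ≈ 1.38×10⁶ m/s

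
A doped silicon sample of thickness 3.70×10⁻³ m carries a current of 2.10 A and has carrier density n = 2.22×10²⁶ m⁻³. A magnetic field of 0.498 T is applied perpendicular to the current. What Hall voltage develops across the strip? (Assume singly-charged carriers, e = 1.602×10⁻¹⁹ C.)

V_H = IB/(n e t).
V_H = (2.10)(0.498)/((2.22×10²⁶)(1.602×10⁻¹⁹)(3.70×10⁻³)) ≈ 7.95×10⁻⁶ V.

V_H ≈ 7.95×10⁻⁶ V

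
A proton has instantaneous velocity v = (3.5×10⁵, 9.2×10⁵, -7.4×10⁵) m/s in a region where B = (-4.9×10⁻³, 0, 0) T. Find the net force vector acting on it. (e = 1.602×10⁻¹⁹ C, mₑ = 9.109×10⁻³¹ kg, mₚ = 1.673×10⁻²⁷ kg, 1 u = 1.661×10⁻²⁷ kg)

v×B = (0, 3630, 4510) N/C.
F = q v×B = (1.602×10⁻¹⁹ C)·(0, 3630, 4510) = (0, 5.81×10⁻¹⁶, 7.22×10⁻¹⁶) N.

F ≈ (0, 5.81×10⁻¹⁶, 7.22×10⁻¹⁶) N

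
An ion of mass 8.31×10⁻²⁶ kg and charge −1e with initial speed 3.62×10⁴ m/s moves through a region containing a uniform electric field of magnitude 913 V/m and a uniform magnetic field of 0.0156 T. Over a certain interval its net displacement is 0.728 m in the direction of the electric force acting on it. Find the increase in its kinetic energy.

ΔKE ≈ 1.06×10⁻¹⁶ J

The magnetic force is always ⟂ v and does no work; only the electric force changes KE.
ΔKE = F_E · d = |q|E d = (1.602×10⁻¹⁹)(913)(0.728) ≈ 1.06×10⁻¹⁶ J.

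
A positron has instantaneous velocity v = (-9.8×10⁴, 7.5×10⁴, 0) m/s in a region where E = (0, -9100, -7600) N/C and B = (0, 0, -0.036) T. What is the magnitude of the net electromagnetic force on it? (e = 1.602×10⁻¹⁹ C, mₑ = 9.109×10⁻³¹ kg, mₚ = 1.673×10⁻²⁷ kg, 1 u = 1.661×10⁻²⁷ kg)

|F| ≈ 2.40×10⁻¹⁵ N

v×B = (-2700, -3530, 0) N/C.
E + v×B = (-2700, -1.26×10⁴, -7600) N/C.
F = q(E + v×B) = (1.602×10⁻¹⁹ C)·(-2700, -1.26×10⁴, -7600) = (-4.33×10⁻¹⁶, -2.02×10⁻¹⁵, -1.22×10⁻¹⁵) N.
|F| = 2.40×10⁻¹⁵ N.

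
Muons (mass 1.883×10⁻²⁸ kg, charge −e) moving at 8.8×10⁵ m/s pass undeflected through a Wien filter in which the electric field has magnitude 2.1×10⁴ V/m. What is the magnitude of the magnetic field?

B = 0.024 T

Balance of forces in the selector: qE = qvB ⇒ B = E/v.
B = 2.1×10⁴/8.8×10⁵ = 0.024 T.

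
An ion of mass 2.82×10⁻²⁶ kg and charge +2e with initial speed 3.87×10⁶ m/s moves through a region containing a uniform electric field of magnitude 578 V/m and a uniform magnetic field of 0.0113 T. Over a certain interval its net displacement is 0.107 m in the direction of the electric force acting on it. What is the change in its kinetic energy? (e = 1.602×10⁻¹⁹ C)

The magnetic force is always ⟂ v and does no work; only the electric force changes KE.
ΔKE = F_E · d = |q|E d = (3.204×10⁻¹⁹)(578)(0.107) ≈ 1.98×10⁻¹⁷ J.

ΔKE ≈ 1.98×10⁻¹⁷ J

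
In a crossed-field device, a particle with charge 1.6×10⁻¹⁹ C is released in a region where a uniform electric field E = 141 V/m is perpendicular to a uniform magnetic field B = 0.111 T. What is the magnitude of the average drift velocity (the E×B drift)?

v_d ≈ 1270 m/s

In crossed fields the guiding centre drifts at v_d = |E×B|/B² = E/B, independent of charge and mass.
v_d = 141/0.111 = 1270 m/s.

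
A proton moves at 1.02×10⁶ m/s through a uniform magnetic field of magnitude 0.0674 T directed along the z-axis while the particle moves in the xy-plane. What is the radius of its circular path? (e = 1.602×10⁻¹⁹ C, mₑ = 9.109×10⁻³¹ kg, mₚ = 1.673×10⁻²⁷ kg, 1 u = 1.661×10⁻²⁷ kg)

r ≈ 0.158 m

The magnetic force provides the centripetal force: |q|vB = mv²/r.
r = mv/(|q|B) = (1.673×10⁻²⁷)(1.02×10⁶)/((1.602×10⁻¹⁹)(0.0674)) ≈ 0.158 m.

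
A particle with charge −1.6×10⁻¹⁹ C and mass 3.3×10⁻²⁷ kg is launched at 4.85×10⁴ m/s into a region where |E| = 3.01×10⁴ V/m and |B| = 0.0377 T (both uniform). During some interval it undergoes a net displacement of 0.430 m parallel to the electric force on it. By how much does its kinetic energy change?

The magnetic force is always ⟂ v and does no work; only the electric force changes KE.
ΔKE = F_E · d = |q|E d = (1.6×10⁻¹⁹)(3.01×10⁴)(0.430) ≈ 2.07×10⁻¹⁵ J.

ΔKE ≈ 2.07×10⁻¹⁵ J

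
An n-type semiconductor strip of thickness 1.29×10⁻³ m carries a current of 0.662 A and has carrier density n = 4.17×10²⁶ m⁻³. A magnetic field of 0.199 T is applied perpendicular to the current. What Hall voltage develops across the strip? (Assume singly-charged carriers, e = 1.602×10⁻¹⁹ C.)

V_H ≈ 1.53×10⁻⁶ V

V_H = IB/(n e t).
V_H = (0.662)(0.199)/((4.17×10²⁶)(1.602×10⁻¹⁹)(1.29×10⁻³)) ≈ 1.53×10⁻⁶ V.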